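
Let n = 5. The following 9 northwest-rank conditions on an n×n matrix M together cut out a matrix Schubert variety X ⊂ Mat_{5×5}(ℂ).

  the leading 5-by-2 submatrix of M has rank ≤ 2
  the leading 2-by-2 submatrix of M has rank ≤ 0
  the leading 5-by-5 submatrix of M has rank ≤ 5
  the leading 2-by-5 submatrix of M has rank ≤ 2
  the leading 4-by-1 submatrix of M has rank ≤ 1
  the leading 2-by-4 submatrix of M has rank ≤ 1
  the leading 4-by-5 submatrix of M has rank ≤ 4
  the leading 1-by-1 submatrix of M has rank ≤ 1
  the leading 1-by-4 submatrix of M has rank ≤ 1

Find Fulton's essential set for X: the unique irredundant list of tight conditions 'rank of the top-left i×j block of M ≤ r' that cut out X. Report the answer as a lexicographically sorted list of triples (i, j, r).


Rank table r_w(5×5) implied by the 9 constraints:

  0 | 0 | 1 | 1 | 1
  0 | 0 | 1 | 1 | 2
  1 | 1 | 2 | 2 | 3
  1 | 2 | 3 | 3 | 4
  1 | 2 | 3 | 4 | 5

giving w = (3, 5, 1, 2, 4) via Δ²R.

|D(w)|=5, |Ess(w)|=2:

[(2, 2, 0), (2, 4, 1)]


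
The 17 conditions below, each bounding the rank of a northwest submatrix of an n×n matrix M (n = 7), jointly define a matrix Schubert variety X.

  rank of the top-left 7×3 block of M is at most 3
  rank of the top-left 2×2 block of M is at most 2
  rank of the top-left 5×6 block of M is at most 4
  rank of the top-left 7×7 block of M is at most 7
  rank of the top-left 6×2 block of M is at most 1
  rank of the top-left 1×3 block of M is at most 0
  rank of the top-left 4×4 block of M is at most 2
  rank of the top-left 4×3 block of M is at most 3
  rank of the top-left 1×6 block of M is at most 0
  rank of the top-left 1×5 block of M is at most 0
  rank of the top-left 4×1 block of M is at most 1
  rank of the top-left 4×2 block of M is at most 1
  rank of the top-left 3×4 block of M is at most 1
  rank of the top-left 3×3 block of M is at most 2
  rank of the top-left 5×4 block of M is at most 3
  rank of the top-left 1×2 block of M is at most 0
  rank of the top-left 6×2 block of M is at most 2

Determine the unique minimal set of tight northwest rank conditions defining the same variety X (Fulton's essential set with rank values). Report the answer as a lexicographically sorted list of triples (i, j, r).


Computing R[i][j] = min implied NW-rank bound (n=7, 17 conditions):

  R[1]: 0 0 0 0 0 0 1
  R[2]: 1 1 1 1 1 1 2
  R[3]: 1 1 1 1 2 2 3
  R[4]: 1 1 2 2 3 3 4
  R[5]: 1 1 2 3 4 4 5
  R[6]: 1 1 2 3 4 5 6
  R[7]: 1 2 3 4 5 6 7

the unique w with this rank table is (7, 1, 5, 3, 4, 6, 2).

3 SE-corners of the 12-cell Rothe diagram give Ess(w):

[(1, 6, 0), (3, 4, 1), (6, 2, 1)]


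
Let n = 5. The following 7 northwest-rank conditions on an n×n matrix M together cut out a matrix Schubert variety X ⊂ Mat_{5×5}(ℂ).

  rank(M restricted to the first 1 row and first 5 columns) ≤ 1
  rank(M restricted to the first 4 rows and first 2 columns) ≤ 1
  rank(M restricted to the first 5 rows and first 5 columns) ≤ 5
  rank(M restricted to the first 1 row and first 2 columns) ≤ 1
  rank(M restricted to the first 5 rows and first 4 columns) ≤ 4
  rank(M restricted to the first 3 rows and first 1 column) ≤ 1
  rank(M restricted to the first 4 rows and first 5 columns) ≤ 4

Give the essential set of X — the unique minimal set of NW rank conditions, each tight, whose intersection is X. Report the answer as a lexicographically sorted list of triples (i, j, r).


Propagating the 7 rank bounds to every northwest block:

  R[1]: 1 | 1 | 1 | 1 | 1
  R[2]: 1 | 1 | 2 | 2 | 2
  R[3]: 1 | 1 | 2 | 3 | 3
  R[4]: 1 | 1 | 2 | 3 | 4
  R[5]: 1 | 2 | 3 | 4 | 5

giving w = (1, 3, 4, 5, 2) via Δ²R.

Rothe diagram D(w) (3 cells), 1 SE-corner (essential condition):

[(4, 2, 1)]


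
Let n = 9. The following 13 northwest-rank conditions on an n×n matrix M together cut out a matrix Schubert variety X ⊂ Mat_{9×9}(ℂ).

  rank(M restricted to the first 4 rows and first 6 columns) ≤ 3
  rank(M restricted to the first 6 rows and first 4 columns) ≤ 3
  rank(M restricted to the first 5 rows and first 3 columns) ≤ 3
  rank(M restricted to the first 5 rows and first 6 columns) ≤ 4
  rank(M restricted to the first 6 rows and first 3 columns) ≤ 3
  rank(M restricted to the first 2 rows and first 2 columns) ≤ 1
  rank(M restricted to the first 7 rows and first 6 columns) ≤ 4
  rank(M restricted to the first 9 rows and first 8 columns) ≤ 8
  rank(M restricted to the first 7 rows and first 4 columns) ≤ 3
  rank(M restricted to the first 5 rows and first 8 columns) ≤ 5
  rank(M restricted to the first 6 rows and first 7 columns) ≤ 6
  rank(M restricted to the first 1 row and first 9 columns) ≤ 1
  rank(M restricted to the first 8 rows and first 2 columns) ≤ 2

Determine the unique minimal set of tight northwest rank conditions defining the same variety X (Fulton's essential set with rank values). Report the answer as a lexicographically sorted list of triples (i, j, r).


Rank table r_w(9×9) implied by the 13 constraints:

  R[1]: 1 | 1 | 1 | 1 | 1 | 1 | 1 | 1 | 1
  R[2]: 1 | 1 | 2 | 2 | 2 | 2 | 2 | 2 | 2
  R[3]: 1 | 2 | 3 | 3 | 3 | 3 | 3 | 3 | 3
  R[4]: 1 | 2 | 3 | 3 | 3 | 3 | 4 | 4 | 4
  R[5]: 1 | 2 | 3 | 3 | 4 | 4 | 5 | 5 | 5
  R[6]: 1 | 2 | 3 | 3 | 4 | 4 | 5 | 6 | 6
  R[7]: 1 | 2 | 3 | 3 | 4 | 4 | 5 | 6 | 7
  R[8]: 1 | 2 | 3 | 4 | 5 | 5 | 6 | 7 | 8
  R[9]: 1 | 2 | 3 | 4 | 5 | 6 | 7 | 8 | 9

so w = (1, 3, 2, 7, 5, 8, 9, 4, 6).

|D(w)|=9, |Ess(w)|=4:

[(2, 2, 1), (4, 6, 3), (7, 4, 3), (7, 6, 4)]


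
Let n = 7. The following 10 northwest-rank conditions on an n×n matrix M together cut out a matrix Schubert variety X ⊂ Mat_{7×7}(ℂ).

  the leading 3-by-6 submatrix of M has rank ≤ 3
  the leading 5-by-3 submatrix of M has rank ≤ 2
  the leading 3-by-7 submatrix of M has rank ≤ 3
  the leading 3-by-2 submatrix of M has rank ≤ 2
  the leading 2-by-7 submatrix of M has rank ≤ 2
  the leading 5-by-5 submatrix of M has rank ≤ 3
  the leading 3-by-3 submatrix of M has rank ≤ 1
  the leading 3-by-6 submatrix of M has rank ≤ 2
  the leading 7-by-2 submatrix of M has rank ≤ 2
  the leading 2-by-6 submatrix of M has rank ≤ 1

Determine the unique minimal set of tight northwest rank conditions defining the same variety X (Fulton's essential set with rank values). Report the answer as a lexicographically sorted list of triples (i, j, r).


Reconstructing r_w from the 10 given conditions:

  i=1: 1  1  1  1  1  1  1
  i=2: 1  1  1  1  1  1  2
  i=3: 1  1  1  2  2  2  3
  i=4: 1  2  2  3  3  3  4
  i=5: 1  2  2  3  3  4  5
  i=6: 1  2  3  4  4  5  6
  i=7: 1  2  3  4  5  6  7

the unique w with this rank table is (1, 7, 4, 2, 6, 3, 5).

D(w) has 9 cells with 4 SE-corners; essential set:

[(2, 6, 1), (3, 3, 1), (5, 3, 2), (5, 5, 3)]


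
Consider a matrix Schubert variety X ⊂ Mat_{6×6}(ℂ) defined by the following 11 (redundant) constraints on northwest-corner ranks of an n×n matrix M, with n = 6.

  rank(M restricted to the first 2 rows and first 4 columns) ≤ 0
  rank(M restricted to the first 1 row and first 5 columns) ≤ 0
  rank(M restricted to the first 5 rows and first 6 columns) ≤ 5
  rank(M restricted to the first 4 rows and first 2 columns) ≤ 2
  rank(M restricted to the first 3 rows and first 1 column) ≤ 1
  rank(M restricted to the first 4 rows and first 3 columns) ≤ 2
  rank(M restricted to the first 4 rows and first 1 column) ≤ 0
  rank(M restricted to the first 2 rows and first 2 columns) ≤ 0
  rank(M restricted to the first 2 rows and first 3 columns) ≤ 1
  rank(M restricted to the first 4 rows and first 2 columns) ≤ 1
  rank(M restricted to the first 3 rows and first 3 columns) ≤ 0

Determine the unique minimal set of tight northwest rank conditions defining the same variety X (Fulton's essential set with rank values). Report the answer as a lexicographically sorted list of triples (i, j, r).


Recovering R(i,j) via the rank-extension bound from the 11 conditions:

  0, 0, 0, 0, 0, 1
  0, 0, 0, 0, 1, 2
  0, 0, 0, 1, 2, 3
  0, 1, 1, 2, 3, 4
  1, 2, 2, 3, 4, 5
  1, 2, 3, 4, 5, 6

the unique w with this rank table is (6, 5, 4, 2, 1, 3).

4 SE-corners of the 13-cell Rothe diagram give Ess(w):

[(1, 5, 0), (2, 4, 0), (3, 3, 0), (4, 1, 0)]


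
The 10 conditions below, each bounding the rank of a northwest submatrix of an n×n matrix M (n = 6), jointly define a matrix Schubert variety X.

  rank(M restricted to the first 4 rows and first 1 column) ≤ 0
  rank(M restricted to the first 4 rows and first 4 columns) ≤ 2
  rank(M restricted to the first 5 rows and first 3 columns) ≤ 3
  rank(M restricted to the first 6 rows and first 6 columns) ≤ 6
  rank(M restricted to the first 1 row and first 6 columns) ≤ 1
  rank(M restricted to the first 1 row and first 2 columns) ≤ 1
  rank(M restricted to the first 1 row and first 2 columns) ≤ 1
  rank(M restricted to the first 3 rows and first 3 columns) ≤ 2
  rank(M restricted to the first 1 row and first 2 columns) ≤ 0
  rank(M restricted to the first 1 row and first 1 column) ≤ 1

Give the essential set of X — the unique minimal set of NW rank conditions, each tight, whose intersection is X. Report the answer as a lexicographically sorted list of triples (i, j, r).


Computing R[i][j] = min implied NW-rank bound (n=6, 10 conditions):

  i=1: 0 0 1 1 1 1
  i=2: 0 1 2 2 2 2
  i=3: 0 1 2 2 3 3
  i=4: 0 1 2 2 3 4
  i=5: 1 2 3 3 4 5
  i=6: 1 2 3 4 5 6

so w = (3, 2, 5, 6, 1, 4).

ℓ(w)=7; the 3 essential cells (i,j,r):

[(1, 2, 0), (4, 1, 0), (4, 4, 2)]


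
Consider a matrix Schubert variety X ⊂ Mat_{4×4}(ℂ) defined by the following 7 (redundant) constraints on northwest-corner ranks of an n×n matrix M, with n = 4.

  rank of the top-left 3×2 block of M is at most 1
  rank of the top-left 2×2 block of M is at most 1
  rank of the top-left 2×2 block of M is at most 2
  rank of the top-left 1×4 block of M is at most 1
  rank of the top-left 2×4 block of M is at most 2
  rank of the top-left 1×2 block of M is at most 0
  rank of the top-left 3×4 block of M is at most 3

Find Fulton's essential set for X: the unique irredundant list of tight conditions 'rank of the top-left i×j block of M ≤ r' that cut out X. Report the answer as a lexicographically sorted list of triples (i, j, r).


Computing R[i][j] = min implied NW-rank bound (n=4, 7 conditions):

  i=1: 0, 0, 1, 1
  i=2: 1, 1, 2, 2
  i=3: 1, 1, 2, 3
  i=4: 1, 2, 3, 4

hence w(1..4) = (3, 1, 4, 2).

Fulton essential set (2 of the 3 Rothe cells):

[(1, 2, 0), (3, 2, 1)]


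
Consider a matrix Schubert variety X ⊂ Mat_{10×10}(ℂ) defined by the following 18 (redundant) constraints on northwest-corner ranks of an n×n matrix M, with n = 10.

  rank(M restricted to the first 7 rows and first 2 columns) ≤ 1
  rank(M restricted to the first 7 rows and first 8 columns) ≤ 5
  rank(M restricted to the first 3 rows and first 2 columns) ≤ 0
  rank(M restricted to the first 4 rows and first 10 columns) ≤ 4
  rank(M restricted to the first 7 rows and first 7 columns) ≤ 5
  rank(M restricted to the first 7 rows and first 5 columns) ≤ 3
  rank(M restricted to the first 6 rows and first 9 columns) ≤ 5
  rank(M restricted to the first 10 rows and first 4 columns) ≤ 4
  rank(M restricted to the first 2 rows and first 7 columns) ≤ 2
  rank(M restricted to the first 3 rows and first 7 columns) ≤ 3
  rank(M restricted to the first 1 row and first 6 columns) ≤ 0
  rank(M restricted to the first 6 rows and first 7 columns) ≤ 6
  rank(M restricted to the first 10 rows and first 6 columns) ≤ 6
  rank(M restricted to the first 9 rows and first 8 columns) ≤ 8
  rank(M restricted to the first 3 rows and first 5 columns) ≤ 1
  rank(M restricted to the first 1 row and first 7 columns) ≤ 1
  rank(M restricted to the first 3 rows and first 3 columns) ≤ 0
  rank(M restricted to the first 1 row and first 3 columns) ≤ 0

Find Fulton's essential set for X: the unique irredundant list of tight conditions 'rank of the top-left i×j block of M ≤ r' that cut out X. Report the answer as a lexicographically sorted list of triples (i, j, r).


Reconstructing r_w from the 18 given conditions:

  i=1: 0  0  0  0  0  0  1  1  1  1
  i=2: 0  0  0  1  1  1  2  2  2  2
  i=3: 0  0  0  1  1  2  3  3  3  3
  i=4: 1  1  1  2  2  3  4  4  4  4
  i=5: 1  1  2  3  3  4  5  5  5  5
  i=6: 1  1  2  3  3  4  5  5  5  6
  i=7: 1  1  2  3  3  4  5  5  6  7
  i=8: 1  2  3  4  4  5  6  6  7  8
  i=9: 1  2  3  4  5  6  7  7  8  9
  i=10: 1  2  3  4  5  6  7  8  9  10

the unique w with this rank table is (7, 4, 6, 1, 3, 10, 9, 2, 5, 8).

|D(w)|=21, |Ess(w)|=7:

[(1, 6, 0), (3, 3, 0), (3, 5, 1), (6, 9, 5), (7, 2, 1), (7, 5, 3), (7, 8, 5)]


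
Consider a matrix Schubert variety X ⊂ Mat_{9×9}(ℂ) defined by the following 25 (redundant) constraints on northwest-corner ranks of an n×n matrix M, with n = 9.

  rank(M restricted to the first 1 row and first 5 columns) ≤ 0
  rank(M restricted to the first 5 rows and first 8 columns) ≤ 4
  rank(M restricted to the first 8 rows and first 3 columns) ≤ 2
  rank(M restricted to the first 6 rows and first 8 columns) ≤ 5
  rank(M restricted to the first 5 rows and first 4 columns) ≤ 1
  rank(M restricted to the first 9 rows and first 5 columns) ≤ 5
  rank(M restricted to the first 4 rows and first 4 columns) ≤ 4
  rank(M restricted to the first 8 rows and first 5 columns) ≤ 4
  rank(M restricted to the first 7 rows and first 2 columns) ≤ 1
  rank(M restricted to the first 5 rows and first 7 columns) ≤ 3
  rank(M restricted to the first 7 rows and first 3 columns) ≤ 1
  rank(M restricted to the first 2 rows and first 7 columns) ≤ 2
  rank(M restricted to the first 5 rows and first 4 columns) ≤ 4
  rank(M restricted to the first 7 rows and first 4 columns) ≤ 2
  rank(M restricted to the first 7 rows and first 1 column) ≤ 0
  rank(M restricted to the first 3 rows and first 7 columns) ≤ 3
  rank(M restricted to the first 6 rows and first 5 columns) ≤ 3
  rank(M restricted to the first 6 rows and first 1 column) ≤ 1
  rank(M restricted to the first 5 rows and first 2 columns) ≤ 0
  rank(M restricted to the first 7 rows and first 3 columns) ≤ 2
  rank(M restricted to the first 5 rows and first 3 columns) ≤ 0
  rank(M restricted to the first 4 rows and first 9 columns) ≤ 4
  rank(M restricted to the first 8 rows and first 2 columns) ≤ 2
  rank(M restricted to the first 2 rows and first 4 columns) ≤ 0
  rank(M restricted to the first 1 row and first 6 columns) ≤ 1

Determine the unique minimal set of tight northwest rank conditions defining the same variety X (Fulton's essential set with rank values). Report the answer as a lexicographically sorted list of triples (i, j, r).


Reconstructing r_w from the 25 given conditions:

  row 1: 0 0 0 0 0 1 1 1 1
  row 2: 0 0 0 0 1 2 2 2 2
  row 3: 0 0 0 1 2 3 3 3 3
  row 4: 0 0 0 1 2 3 3 4 4
  row 5: 0 0 0 1 2 3 3 4 5
  row 6: 0 1 1 2 3 4 4 5 6
  row 7: 0 1 1 2 3 4 5 6 7
  row 8: 1 2 2 3 4 5 6 7 8
  row 9: 1 2 3 4 5 6 7 8 9

reading off 1-entries of Δ²R: w = (6, 5, 4, 8, 9, 2, 7, 1, 3).

Fulton essential set (6 of the 23 Rothe cells):

[(1, 5, 0), (2, 4, 0), (5, 3, 0), (5, 7, 3), (7, 1, 0), (7, 3, 1)]


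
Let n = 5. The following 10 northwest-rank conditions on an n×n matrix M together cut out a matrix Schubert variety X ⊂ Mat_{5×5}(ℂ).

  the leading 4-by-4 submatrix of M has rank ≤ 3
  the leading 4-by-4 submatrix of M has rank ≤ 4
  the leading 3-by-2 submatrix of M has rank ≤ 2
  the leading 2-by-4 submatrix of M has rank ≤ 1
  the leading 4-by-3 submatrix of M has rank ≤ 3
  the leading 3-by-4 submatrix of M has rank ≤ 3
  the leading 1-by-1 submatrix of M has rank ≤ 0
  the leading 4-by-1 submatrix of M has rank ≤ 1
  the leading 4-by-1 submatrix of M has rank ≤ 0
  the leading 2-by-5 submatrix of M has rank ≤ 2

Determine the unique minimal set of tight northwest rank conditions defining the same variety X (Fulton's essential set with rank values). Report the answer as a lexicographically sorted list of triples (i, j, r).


The tightest implied rank at each (i,j), from the 10 conditions:

  i=1: 0  1  1  1  1
  i=2: 0  1  1  1  2
  i=3: 0  1  2  2  3
  i=4: 0  1  2  3  4
  i=5: 1  2  3  4  5

reading off 1-entries of Δ²R: w = (2, 5, 3, 4, 1).

D(w) has 6 cells with 2 SE-corners; essential set:

[(2, 4, 1), (4, 1, 0)]


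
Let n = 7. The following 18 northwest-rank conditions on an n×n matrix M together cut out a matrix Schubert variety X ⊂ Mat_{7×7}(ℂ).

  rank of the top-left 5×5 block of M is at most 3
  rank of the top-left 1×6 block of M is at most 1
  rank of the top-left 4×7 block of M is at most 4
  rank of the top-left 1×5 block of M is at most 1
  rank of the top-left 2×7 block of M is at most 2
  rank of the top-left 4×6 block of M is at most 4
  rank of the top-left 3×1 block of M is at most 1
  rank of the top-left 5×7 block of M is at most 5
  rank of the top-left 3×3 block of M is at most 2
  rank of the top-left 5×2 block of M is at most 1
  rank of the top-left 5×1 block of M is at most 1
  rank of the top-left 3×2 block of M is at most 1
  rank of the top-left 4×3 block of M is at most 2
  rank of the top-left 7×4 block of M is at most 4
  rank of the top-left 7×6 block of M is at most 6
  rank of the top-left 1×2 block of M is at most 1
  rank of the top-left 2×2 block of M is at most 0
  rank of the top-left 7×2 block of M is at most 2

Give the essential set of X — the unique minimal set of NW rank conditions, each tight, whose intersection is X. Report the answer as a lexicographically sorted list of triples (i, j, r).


Rank table r_w(7×7) implied by the 18 constraints:

  i=1: 0, 0, 1, 1, 1, 1, 1
  i=2: 0, 0, 1, 2, 2, 2, 2
  i=3: 1, 1, 2, 3, 3, 3, 3
  i=4: 1, 1, 2, 3, 3, 4, 4
  i=5: 1, 1, 2, 3, 3, 4, 5
  i=6: 1, 2, 3, 4, 4, 5, 6
  i=7: 1, 2, 3, 4, 5, 6, 7

so w = (3, 4, 1, 6, 7, 2, 5).

ℓ(w)=8; the 3 essential cells (i,j,r):

[(2, 2, 0), (5, 2, 1), (5, 5, 3)]


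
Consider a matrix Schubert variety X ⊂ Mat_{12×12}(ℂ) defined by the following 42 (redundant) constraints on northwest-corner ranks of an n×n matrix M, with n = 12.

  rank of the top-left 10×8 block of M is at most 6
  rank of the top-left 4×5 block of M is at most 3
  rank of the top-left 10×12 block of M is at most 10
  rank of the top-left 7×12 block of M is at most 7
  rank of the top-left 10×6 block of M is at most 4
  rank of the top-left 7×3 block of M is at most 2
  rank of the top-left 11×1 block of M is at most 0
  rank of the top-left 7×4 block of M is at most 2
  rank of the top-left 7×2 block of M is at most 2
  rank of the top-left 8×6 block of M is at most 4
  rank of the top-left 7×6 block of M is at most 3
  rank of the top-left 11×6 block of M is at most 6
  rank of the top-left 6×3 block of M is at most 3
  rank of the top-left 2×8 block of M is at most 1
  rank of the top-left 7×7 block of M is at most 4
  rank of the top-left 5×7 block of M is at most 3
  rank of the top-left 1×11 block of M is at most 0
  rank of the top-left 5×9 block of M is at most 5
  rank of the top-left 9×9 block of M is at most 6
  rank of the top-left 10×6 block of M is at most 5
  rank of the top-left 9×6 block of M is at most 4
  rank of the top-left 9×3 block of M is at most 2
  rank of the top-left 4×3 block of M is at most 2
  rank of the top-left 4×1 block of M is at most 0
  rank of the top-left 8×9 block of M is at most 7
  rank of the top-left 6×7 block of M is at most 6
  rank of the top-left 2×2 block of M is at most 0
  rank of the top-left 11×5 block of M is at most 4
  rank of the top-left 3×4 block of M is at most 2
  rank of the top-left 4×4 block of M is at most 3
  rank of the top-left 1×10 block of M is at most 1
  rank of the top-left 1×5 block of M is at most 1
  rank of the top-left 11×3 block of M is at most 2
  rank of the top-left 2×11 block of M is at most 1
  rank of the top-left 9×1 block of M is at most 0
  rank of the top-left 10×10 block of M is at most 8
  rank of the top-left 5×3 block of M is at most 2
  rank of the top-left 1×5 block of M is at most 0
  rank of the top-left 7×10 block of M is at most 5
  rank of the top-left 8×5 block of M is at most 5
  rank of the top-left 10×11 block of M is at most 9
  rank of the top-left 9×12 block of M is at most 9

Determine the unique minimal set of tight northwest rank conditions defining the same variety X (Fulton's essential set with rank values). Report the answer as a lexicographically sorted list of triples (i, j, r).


Reconstructing r_w from the 42 given conditions:

  i=1: 0 | 0 | 0 | 0 | 0 | 0 | 0 | 0 | 0 | 0 | 0 | 1
  i=2: 0 | 0 | 1 | 1 | 1 | 1 | 1 | 1 | 1 | 1 | 1 | 2
  i=3: 0 | 1 | 2 | 2 | 2 | 2 | 2 | 2 | 2 | 2 | 2 | 3
  i=4: 0 | 1 | 2 | 2 | 3 | 3 | 3 | 3 | 3 | 3 | 3 | 4
  i=5: 0 | 1 | 2 | 2 | 3 | 3 | 3 | 4 | 4 | 4 | 4 | 5
  i=6: 0 | 1 | 2 | 2 | 3 | 3 | 4 | 5 | 5 | 5 | 5 | 6
  i=7: 0 | 1 | 2 | 2 | 3 | 3 | 4 | 5 | 5 | 5 | 6 | 7
  i=8: 0 | 1 | 2 | 3 | 4 | 4 | 5 | 6 | 6 | 6 | 7 | 8
  i=9: 0 | 1 | 2 | 3 | 4 | 4 | 5 | 6 | 6 | 7 | 8 | 9
  i=10: 0 | 1 | 2 | 3 | 4 | 4 | 5 | 6 | 7 | 8 | 9 | 10
  i=11: 0 | 1 | 2 | 3 | 4 | 5 | 6 | 7 | 8 | 9 | 10 | 11
  i=12: 1 | 2 | 3 | 4 | 5 | 6 | 7 | 8 | 9 | 10 | 11 | 12

hence w(1..12) = (12, 3, 2, 5, 8, 7, 11, 4, 10, 9, 6, 1).

ℓ(w)=35; the 9 essential cells (i,j,r):

[(1, 11, 0), (2, 2, 0), (5, 7, 3), (7, 4, 2), (7, 6, 3), (7, 10, 5), (9, 9, 6), (10, 6, 4), (11, 1, 0)]


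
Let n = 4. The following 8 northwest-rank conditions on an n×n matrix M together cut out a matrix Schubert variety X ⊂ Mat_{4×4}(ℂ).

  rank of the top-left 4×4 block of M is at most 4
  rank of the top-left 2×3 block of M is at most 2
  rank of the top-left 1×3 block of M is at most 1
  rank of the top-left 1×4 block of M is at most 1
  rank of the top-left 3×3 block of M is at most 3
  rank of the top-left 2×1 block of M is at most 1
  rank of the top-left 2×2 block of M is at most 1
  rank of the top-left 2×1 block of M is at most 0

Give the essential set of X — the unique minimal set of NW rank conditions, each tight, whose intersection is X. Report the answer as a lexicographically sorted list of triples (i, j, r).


Computing R[i][j] = min implied NW-rank bound (n=4, 8 conditions):

  R[1]: 0 1 1 1
  R[2]: 0 1 2 2
  R[3]: 1 2 3 3
  R[4]: 1 2 3 4

reading off 1-entries of Δ²R: w = (2, 3, 1, 4).

Rothe diagram D(w) (2 cells), 1 SE-corner (essential condition):

[(2, 1, 0)]


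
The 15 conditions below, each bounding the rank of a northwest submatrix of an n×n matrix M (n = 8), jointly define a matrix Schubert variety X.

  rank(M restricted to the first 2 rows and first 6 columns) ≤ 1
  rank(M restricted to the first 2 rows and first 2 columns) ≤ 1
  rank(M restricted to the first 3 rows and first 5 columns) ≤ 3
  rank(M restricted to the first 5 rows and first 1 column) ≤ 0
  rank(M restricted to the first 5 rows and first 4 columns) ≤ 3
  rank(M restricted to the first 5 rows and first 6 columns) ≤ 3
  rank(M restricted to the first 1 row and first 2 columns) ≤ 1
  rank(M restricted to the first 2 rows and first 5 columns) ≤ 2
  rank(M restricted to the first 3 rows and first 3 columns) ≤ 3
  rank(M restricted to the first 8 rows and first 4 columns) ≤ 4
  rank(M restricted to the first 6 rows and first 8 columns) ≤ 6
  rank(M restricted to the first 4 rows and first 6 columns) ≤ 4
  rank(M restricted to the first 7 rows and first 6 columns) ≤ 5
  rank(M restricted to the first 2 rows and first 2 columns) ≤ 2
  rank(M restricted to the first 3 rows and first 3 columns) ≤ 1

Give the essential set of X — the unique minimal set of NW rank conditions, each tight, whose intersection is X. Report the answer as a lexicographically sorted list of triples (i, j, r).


The tightest implied rank at each (i,j), from the 15 conditions:

  row 1: 0 | 1 | 1 | 1 | 1 | 1 | 1 | 1
  row 2: 0 | 1 | 1 | 1 | 1 | 1 | 2 | 2
  row 3: 0 | 1 | 1 | 2 | 2 | 2 | 3 | 3
  row 4: 0 | 1 | 2 | 3 | 3 | 3 | 4 | 4
  row 5: 0 | 1 | 2 | 3 | 3 | 3 | 4 | 5
  row 6: 1 | 2 | 3 | 4 | 4 | 4 | 5 | 6
  row 7: 1 | 2 | 3 | 4 | 5 | 5 | 6 | 7
  row 8: 1 | 2 | 3 | 4 | 5 | 6 | 7 | 8

reading off 1-entries of Δ²R: w = (2, 7, 4, 3, 8, 1, 5, 6).

4 SE-corners of the 12-cell Rothe diagram give Ess(w):

[(2, 6, 1), (3, 3, 1), (5, 1, 0), (5, 6, 3)]


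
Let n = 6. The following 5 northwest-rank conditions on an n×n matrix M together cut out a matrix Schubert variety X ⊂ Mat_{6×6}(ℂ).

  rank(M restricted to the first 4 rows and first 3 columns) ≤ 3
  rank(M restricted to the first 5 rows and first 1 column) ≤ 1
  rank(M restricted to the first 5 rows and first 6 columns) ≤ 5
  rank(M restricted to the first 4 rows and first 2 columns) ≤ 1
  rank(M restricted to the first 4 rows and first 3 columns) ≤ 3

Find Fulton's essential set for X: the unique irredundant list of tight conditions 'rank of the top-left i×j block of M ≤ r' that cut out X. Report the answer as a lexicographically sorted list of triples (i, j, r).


Recovering R(i,j) via the rank-extension bound from the 5 conditions:

  1, 1, 1, 1, 1, 1
  1, 1, 2, 2, 2, 2
  1, 1, 2, 3, 3, 3
  1, 1, 2, 3, 4, 4
  1, 2, 3, 4, 5, 5
  1, 2, 3, 4, 5, 6

hence w(1..6) = (1, 3, 4, 5, 2, 6).

Rothe diagram D(w) (3 cells), 1 SE-corner (essential condition):

[(4, 2, 1)]


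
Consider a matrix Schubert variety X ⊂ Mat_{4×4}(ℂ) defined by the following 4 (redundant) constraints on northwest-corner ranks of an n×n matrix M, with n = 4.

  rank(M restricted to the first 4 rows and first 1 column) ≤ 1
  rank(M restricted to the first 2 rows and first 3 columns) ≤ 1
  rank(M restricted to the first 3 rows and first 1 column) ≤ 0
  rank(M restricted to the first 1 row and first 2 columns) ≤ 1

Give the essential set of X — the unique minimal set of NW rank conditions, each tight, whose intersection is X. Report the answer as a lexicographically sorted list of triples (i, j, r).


Propagating the 4 rank bounds to every northwest block:

  R[1]: 0  1  1  1
  R[2]: 0  1  1  2
  R[3]: 0  1  2  3
  R[4]: 1  2  3  4

hence w(1..4) = (2, 4, 3, 1).

Fulton essential set (2 of the 4 Rothe cells):

[(2, 3, 1), (3, 1, 0)]


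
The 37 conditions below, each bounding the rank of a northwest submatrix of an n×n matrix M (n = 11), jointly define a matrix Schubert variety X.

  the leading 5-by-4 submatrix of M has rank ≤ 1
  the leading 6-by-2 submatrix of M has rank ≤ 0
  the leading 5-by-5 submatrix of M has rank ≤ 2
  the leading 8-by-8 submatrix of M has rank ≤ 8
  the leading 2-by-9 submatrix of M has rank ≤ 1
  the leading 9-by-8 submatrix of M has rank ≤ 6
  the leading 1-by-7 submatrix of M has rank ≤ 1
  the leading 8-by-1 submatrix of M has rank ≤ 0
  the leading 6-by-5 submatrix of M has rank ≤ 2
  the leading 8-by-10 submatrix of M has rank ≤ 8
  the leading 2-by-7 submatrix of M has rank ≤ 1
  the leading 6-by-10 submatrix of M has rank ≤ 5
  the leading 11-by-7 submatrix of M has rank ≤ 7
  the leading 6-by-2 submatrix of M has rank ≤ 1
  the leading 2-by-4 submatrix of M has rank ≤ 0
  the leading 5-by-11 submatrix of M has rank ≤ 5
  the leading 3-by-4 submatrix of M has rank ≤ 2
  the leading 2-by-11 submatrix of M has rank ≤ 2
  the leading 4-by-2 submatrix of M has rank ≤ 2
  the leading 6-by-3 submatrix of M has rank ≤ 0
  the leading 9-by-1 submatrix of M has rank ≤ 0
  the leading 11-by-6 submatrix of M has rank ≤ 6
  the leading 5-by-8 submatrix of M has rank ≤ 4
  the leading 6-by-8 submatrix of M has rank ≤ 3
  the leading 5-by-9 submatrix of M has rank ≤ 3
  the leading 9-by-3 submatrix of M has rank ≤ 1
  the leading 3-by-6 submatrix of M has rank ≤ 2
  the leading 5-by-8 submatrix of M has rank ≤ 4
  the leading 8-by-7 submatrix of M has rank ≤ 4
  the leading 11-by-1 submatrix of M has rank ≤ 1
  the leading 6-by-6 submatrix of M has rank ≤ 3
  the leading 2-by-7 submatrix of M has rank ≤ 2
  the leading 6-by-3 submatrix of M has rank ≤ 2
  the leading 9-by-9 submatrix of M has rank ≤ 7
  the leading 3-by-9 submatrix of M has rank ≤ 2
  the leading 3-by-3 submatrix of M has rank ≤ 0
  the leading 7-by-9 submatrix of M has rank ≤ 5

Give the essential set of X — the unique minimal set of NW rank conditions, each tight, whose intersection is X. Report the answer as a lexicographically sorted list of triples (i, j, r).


Propagating the 37 rank bounds to every northwest block:

  i=1: 0, 0, 0, 0, 1, 1, 1, 1, 1, 1, 1
  i=2: 0, 0, 0, 0, 1, 1, 1, 1, 1, 2, 2
  i=3: 0, 0, 0, 1, 2, 2, 2, 2, 2, 3, 3
  i=4: 0, 0, 0, 1, 2, 3, 3, 3, 3, 4, 4
  i=5: 0, 0, 0, 1, 2, 3, 3, 3, 3, 4, 5
  i=6: 0, 0, 0, 1, 2, 3, 3, 3, 4, 5, 6
  i=7: 0, 1, 1, 2, 3, 4, 4, 4, 5, 6, 7
  i=8: 0, 1, 1, 2, 3, 4, 4, 5, 6, 7, 8
  i=9: 0, 1, 1, 2, 3, 4, 5, 6, 7, 8, 9
  i=10: 1, 2, 2, 3, 4, 5, 6, 7, 8, 9, 10
  i=11: 1, 2, 3, 4, 5, 6, 7, 8, 9, 10, 11

so w = (5, 10, 4, 6, 11, 9, 2, 8, 7, 1, 3).

8 SE-corners of the 35-cell Rothe diagram give Ess(w):

[(2, 4, 0), (2, 9, 1), (5, 9, 3), (6, 3, 0), (6, 8, 3), (8, 7, 4), (9, 1, 0), (9, 3, 1)]


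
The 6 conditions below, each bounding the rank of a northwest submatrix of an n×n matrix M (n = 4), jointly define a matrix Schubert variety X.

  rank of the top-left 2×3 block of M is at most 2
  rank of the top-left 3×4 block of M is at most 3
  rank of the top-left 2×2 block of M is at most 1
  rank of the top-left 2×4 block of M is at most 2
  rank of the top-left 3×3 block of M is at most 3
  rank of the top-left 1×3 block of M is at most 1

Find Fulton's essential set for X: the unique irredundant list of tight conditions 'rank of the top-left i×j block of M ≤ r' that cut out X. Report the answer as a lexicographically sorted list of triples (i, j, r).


The tightest implied rank at each (i,j), from the 6 conditions:

  R[1]: 1, 1, 1, 1
  R[2]: 1, 1, 2, 2
  R[3]: 1, 2, 3, 3
  R[4]: 1, 2, 3, 4

so w = (1, 3, 2, 4).

ℓ(w)=1; the 1 essential cell (i,j,r):

[(2, 2, 1)]


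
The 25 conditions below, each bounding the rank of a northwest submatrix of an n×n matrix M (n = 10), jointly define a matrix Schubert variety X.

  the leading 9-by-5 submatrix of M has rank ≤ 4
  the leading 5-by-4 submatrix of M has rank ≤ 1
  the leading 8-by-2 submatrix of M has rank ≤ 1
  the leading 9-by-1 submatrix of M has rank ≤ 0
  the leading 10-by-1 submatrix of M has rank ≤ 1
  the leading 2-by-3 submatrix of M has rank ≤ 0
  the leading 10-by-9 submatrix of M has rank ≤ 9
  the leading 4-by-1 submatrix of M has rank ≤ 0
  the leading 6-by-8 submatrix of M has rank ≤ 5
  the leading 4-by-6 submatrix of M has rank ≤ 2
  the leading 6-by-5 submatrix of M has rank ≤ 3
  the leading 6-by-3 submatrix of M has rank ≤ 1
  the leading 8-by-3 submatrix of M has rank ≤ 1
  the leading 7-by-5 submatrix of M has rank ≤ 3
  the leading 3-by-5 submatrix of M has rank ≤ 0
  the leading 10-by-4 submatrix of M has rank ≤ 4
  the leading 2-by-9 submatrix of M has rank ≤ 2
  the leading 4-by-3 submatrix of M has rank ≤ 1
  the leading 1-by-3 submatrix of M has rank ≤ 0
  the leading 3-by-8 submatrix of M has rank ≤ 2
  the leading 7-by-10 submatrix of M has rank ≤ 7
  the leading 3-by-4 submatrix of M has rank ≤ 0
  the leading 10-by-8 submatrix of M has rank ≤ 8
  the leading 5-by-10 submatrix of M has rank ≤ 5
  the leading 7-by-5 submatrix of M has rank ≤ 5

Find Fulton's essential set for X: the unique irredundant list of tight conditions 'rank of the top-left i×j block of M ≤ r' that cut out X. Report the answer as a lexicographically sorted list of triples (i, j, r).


Computing R[i][j] = min implied NW-rank bound (n=10, 25 conditions):

  row 1: 0 | 0 | 0 | 0 | 0 | 1 | 1 | 1 | 1 | 1
  row 2: 0 | 0 | 0 | 0 | 0 | 1 | 2 | 2 | 2 | 2
  row 3: 0 | 0 | 0 | 0 | 0 | 1 | 2 | 2 | 3 | 3
  row 4: 0 | 1 | 1 | 1 | 1 | 2 | 3 | 3 | 4 | 4
  row 5: 0 | 1 | 1 | 1 | 2 | 3 | 4 | 4 | 5 | 5
  row 6: 0 | 1 | 1 | 2 | 3 | 4 | 5 | 5 | 6 | 6
  row 7: 0 | 1 | 1 | 2 | 3 | 4 | 5 | 6 | 7 | 7
  row 8: 0 | 1 | 1 | 2 | 3 | 4 | 5 | 6 | 7 | 8
  row 9: 0 | 1 | 2 | 3 | 4 | 5 | 6 | 7 | 8 | 9
  row 10: 1 | 2 | 3 | 4 | 5 | 6 | 7 | 8 | 9 | 10

reading off 1-entries of Δ²R: w = (6, 7, 9, 2, 5, 4, 8, 10, 3, 1).

ℓ(w)=27; the 5 essential cells (i,j,r):

[(3, 5, 0), (3, 8, 2), (5, 4, 1), (8, 3, 1), (9, 1, 0)]


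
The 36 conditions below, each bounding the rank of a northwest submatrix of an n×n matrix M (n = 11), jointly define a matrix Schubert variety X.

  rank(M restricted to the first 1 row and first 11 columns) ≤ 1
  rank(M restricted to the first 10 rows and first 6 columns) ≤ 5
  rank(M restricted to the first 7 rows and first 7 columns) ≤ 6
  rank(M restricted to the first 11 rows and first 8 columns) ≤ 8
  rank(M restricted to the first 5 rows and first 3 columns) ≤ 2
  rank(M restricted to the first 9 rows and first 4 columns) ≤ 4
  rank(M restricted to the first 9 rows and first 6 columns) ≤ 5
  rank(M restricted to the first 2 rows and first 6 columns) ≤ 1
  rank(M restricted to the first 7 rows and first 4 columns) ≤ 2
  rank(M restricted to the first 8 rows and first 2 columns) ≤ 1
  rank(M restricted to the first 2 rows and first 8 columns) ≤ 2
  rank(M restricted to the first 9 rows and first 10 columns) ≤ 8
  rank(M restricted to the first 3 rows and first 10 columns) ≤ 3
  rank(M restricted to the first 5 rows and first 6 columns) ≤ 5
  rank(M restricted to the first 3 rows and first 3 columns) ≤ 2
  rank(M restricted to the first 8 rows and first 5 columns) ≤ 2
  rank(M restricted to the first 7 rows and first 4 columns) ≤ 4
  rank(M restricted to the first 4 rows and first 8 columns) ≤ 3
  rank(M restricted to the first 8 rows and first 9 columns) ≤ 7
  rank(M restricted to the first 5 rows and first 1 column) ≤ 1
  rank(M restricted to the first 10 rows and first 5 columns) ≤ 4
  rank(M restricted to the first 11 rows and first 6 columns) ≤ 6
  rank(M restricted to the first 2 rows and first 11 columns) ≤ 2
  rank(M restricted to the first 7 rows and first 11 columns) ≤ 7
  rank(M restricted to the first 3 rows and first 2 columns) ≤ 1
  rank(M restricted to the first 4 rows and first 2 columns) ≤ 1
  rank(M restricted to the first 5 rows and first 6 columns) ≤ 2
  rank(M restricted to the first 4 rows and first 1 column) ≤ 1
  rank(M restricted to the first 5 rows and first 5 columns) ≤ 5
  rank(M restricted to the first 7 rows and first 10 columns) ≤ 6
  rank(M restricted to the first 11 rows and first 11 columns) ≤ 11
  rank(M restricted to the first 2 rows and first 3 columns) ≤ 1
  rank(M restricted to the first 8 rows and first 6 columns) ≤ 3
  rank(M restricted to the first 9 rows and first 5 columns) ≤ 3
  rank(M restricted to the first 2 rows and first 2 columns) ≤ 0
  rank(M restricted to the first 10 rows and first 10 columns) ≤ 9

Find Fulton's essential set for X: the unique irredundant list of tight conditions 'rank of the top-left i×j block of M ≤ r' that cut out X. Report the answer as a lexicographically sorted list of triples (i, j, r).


Recovering R(i,j) via the rank-extension bound from the 36 conditions:

  row 1: 0 0 1 1 1 1 1 1 1 1 1
  row 2: 0 0 1 1 1 1 2 2 2 2 2
  row 3: 1 1 2 2 2 2 3 3 3 3 3
  row 4: 1 1 2 2 2 2 3 3 4 4 4
  row 5: 1 1 2 2 2 2 3 4 5 5 5
  row 6: 1 1 2 2 2 3 4 5 6 6 6
  row 7: 1 1 2 2 2 3 4 5 6 6 7
  row 8: 1 1 2 2 2 3 4 5 6 7 8
  row 9: 1 2 3 3 3 4 5 6 7 8 9
  row 10: 1 2 3 4 4 5 6 7 8 9 10
  row 11: 1 2 3 4 5 6 7 8 9 10 11

the unique w with this rank table is (3, 7, 1, 9, 8, 6, 11, 10, 2, 4, 5).

7 SE-corners of the 26-cell Rothe diagram give Ess(w):

[(2, 2, 0), (2, 6, 1), (4, 8, 3), (5, 6, 2), (7, 10, 6), (8, 2, 1), (8, 5, 2)]


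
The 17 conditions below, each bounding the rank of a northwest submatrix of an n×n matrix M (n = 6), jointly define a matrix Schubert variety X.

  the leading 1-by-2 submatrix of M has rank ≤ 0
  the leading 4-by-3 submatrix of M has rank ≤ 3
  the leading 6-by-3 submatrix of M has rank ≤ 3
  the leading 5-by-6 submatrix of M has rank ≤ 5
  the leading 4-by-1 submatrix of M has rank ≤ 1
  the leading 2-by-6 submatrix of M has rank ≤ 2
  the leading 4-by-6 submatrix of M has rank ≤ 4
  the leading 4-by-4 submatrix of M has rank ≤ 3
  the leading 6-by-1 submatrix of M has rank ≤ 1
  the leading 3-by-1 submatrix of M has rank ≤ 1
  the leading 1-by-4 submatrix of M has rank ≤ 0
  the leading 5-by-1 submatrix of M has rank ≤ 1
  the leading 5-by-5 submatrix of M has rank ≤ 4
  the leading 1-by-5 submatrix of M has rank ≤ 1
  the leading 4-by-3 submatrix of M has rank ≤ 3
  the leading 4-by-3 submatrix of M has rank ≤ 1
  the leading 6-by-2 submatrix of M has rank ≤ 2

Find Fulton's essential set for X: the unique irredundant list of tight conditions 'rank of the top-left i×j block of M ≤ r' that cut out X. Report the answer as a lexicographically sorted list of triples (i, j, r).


Reconstructing r_w from the 17 given conditions:

  R[1]: 0, 0, 0, 0, 1, 1
  R[2]: 1, 1, 1, 1, 2, 2
  R[3]: 1, 1, 1, 2, 3, 3
  R[4]: 1, 1, 1, 2, 3, 4
  R[5]: 1, 2, 2, 3, 4, 5
  R[6]: 1, 2, 3, 4, 5, 6

the unique w with this rank table is (5, 1, 4, 6, 2, 3).

ℓ(w)=8; the 2 essential cells (i,j,r):

[(1, 4, 0), (4, 3, 1)]


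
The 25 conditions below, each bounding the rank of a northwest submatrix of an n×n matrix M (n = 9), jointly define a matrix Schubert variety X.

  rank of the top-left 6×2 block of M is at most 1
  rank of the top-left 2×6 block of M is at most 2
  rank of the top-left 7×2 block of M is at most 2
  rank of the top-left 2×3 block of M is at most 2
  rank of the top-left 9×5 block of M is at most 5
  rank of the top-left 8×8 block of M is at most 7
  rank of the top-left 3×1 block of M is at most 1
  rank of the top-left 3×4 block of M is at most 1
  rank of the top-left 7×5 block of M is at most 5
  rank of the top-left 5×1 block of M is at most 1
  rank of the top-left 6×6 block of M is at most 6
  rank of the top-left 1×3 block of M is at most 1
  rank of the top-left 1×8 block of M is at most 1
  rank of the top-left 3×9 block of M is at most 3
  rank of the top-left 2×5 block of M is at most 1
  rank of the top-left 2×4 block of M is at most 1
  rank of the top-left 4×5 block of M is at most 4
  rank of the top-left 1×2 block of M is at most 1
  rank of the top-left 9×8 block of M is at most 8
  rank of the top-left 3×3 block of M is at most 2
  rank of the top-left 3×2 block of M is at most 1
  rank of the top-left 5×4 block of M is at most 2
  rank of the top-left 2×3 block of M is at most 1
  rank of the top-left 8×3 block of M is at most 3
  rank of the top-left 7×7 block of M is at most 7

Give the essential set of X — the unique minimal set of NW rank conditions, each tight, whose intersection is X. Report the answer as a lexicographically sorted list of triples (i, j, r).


Rank table r_w(9×9) implied by the 25 constraints:

  1, 1, 1, 1, 1, 1, 1, 1, 1
  1, 1, 1, 1, 1, 2, 2, 2, 2
  1, 1, 1, 1, 2, 3, 3, 3, 3
  1, 1, 2, 2, 3, 4, 4, 4, 4
  1, 1, 2, 2, 3, 4, 5, 5, 5
  1, 1, 2, 3, 4, 5, 6, 6, 6
  1, 2, 3, 4, 5, 6, 7, 7, 7
  1, 2, 3, 4, 5, 6, 7, 7, 8
  1, 2, 3, 4, 5, 6, 7, 8, 9

second differences of R give the permutation w = (1, 6, 5, 3, 7, 4, 2, 9, 8).

D(w) has 12 cells with 5 SE-corners; essential set:

[(2, 5, 1), (3, 4, 1), (5, 4, 2), (6, 2, 1), (8, 8, 7)]


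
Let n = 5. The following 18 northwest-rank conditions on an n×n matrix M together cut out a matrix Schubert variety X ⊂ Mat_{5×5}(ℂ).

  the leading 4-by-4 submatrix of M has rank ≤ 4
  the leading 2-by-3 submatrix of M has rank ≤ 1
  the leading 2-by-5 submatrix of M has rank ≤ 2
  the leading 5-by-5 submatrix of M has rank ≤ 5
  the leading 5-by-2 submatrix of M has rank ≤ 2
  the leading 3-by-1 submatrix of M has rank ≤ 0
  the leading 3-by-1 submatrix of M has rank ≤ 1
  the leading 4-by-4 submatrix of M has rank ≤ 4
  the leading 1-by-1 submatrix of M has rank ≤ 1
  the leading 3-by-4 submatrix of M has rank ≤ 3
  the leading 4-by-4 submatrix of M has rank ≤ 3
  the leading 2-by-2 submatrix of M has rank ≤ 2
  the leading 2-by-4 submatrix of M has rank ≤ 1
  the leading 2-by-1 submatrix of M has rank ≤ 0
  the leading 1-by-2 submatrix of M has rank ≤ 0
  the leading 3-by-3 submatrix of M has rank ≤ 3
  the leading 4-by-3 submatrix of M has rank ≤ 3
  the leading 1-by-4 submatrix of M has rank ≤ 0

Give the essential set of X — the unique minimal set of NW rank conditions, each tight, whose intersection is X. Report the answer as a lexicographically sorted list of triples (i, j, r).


Computing R[i][j] = min implied NW-rank bound (n=5, 18 conditions):

  R[1]: 0 | 0 | 0 | 0 | 1
  R[2]: 0 | 1 | 1 | 1 | 2
  R[3]: 0 | 1 | 2 | 2 | 3
  R[4]: 1 | 2 | 3 | 3 | 4
  R[5]: 1 | 2 | 3 | 4 | 5

the unique w with this rank table is (5, 2, 3, 1, 4).

Rothe diagram D(w) (6 cells), 2 SE-corners (essential conditions):

[(1, 4, 0), (3, 1, 0)]
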